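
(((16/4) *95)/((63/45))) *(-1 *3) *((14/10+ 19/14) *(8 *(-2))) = 1760160/49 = 35921.63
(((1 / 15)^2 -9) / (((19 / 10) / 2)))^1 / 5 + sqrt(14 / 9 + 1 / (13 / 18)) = -8096 / 4275 + 2*sqrt(1118) / 39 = -0.18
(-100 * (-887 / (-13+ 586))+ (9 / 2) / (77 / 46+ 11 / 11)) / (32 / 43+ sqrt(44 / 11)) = 158078191 / 2772174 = 57.02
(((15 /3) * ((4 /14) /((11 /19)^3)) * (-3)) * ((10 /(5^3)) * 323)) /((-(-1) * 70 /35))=-13292742 /46585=-285.34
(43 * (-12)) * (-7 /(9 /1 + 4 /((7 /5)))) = 25284 /83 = 304.63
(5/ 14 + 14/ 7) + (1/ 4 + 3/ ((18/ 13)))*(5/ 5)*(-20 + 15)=-817/ 84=-9.73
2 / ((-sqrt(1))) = -2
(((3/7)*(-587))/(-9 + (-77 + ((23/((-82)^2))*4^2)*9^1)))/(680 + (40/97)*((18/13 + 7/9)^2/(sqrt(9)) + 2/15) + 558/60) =0.00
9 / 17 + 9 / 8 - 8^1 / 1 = -863 / 136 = -6.35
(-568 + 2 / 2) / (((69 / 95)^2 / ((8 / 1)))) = -4548600 / 529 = -8598.49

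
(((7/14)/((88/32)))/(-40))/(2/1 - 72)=1/15400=0.00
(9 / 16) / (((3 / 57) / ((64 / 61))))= 684 / 61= 11.21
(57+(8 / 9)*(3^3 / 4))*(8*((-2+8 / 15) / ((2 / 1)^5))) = -231 / 10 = -23.10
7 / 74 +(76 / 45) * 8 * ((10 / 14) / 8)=6065 / 4662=1.30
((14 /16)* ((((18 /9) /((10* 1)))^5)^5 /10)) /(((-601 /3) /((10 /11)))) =-21 /15761852264404296875000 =-0.00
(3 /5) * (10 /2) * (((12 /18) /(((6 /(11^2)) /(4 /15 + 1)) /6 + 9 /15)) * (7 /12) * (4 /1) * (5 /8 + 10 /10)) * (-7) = -1046045 /11952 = -87.52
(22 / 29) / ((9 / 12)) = 88 / 87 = 1.01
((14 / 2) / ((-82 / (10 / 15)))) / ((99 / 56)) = -392 / 12177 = -0.03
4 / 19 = 0.21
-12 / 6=-2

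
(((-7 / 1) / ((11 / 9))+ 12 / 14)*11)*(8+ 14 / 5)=-4050 / 7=-578.57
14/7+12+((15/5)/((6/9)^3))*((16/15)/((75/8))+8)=12019/125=96.15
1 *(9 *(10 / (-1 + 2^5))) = 90 / 31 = 2.90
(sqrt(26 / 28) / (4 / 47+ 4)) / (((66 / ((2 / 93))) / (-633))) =-9917 * sqrt(182) / 2749824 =-0.05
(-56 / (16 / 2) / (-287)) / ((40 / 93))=93 / 1640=0.06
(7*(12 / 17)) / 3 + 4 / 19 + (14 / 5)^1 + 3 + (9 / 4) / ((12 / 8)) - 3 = 19889 / 3230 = 6.16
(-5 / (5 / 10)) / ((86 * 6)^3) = -5 / 68694048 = -0.00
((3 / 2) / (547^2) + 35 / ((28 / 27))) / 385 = 0.09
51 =51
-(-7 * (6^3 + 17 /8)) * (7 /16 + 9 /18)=183225 /128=1431.45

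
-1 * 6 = -6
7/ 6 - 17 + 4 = -71/ 6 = -11.83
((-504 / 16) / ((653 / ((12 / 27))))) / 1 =-14 / 653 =-0.02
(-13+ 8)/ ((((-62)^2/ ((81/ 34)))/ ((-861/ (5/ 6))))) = 209223/ 65348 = 3.20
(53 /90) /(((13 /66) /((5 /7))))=583 /273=2.14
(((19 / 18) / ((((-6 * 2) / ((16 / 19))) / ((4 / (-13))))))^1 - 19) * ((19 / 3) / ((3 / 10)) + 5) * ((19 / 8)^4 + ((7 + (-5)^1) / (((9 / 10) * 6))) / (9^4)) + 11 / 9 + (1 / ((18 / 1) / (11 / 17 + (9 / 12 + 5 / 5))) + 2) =-47246473821791009 / 2997429276672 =-15762.33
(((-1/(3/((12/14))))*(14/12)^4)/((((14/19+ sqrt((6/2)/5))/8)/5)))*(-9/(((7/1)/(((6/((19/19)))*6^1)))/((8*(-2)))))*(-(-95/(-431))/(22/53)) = -52500952000/488323+ 14250258400*sqrt(15)/488323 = 5508.77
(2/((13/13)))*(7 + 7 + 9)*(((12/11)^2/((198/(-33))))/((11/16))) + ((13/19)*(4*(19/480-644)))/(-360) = -8.38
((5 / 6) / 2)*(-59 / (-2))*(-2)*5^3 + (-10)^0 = -36863 / 12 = -3071.92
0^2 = 0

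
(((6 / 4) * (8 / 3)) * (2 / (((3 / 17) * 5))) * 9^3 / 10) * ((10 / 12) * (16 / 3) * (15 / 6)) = 7344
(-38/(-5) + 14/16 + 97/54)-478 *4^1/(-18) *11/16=89963/1080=83.30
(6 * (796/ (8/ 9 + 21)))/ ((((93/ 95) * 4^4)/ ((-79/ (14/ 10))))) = -67207275/ 1367968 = -49.13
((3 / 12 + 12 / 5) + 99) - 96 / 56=13991 / 140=99.94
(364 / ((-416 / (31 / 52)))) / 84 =-31 / 4992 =-0.01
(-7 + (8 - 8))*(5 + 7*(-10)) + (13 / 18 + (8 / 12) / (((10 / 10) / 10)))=462.39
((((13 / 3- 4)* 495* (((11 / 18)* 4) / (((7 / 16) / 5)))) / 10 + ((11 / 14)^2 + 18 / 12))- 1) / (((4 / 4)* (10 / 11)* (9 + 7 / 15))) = 2988667 / 55664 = 53.69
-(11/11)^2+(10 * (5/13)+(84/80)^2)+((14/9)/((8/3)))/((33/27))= 253163/57200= 4.43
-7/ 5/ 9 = -7/ 45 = -0.16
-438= -438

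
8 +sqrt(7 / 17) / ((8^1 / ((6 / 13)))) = 3 * sqrt(119) / 884 +8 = 8.04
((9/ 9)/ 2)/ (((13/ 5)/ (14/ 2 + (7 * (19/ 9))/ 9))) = 1750/ 1053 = 1.66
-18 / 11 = -1.64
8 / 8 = 1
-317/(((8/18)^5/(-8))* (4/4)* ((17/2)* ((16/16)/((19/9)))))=39516903/1088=36320.68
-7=-7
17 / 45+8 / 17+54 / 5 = 8911 / 765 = 11.65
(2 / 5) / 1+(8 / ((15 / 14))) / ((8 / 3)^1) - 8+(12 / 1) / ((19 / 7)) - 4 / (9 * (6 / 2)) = -1352 / 2565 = -0.53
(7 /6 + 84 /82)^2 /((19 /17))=4938857 /1149804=4.30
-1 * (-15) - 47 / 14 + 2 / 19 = 3125 / 266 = 11.75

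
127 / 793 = 0.16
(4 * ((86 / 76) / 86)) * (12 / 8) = 3 / 38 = 0.08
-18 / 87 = -6 / 29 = -0.21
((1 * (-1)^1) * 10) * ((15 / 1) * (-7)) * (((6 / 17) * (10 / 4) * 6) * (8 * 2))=1512000 / 17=88941.18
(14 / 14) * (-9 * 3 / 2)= -27 / 2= -13.50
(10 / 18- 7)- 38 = -400 / 9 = -44.44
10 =10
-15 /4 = -3.75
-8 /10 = -4 /5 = -0.80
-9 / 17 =-0.53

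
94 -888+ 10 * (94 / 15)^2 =-18058 / 45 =-401.29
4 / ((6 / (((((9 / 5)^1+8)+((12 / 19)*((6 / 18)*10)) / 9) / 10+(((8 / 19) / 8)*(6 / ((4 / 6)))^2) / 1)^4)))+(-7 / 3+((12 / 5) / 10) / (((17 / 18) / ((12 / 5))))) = 69655640247643688777 / 136271375409375000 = 511.15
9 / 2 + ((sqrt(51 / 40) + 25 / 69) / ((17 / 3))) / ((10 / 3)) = 9* sqrt(510) / 3400 + 1767 / 391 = 4.58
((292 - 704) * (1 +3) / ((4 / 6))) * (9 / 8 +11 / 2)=-16377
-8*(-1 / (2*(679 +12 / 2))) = 4 / 685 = 0.01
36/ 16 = 9/ 4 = 2.25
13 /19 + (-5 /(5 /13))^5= -7054554 /19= -371292.32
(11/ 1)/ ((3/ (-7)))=-77/ 3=-25.67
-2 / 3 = -0.67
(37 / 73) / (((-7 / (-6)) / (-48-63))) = -24642 / 511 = -48.22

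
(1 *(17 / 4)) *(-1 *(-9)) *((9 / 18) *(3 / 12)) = 153 / 32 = 4.78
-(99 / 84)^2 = -1089 / 784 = -1.39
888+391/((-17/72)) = -768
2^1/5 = 2/5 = 0.40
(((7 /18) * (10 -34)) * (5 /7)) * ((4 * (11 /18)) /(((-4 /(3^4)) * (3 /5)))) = 550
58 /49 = 1.18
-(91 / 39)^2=-49 / 9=-5.44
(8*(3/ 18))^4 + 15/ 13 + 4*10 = 46663/ 1053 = 44.31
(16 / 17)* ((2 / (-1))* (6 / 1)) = -192 / 17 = -11.29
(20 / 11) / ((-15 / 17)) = -68 / 33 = -2.06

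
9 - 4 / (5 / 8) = 13 / 5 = 2.60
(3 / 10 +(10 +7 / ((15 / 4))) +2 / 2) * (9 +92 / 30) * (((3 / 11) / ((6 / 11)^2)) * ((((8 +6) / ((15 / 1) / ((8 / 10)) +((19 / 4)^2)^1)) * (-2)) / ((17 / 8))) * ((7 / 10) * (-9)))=246629152 / 842775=292.64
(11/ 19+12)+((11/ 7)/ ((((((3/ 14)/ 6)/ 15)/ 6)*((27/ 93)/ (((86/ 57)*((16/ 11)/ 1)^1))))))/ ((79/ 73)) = 124612163/ 4503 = 27673.14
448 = 448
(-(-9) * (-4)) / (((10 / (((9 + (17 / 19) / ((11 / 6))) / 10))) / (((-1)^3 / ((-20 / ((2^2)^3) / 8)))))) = -2284416 / 26125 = -87.44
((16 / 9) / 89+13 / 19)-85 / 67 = -575576 / 1019673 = -0.56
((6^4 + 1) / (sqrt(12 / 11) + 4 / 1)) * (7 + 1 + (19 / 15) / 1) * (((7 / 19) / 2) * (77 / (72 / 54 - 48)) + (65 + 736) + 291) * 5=548455680619 / 31160 - 49859607329 * sqrt(33) / 62320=13005290.81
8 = 8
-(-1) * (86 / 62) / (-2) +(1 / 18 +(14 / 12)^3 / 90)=-373847 / 602640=-0.62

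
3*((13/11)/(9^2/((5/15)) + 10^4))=39/112673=0.00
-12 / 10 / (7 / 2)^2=-24 / 245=-0.10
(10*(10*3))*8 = 2400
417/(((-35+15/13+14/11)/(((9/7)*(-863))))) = 463153977/32606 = 14204.56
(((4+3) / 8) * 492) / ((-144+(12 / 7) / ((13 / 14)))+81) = -3731 / 530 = -7.04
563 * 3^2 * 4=20268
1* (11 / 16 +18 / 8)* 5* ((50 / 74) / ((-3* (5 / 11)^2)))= -28435 / 1776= -16.01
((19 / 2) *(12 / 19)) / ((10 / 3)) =9 / 5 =1.80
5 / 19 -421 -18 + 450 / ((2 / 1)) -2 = -4099 / 19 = -215.74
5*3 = 15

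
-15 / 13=-1.15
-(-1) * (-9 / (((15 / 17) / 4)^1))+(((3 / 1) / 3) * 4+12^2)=536 / 5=107.20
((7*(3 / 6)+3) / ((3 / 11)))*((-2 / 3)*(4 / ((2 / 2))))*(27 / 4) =-429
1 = 1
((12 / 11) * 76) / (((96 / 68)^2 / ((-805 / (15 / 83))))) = -73376233 / 396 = -185293.52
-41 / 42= -0.98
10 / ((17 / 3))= 30 / 17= 1.76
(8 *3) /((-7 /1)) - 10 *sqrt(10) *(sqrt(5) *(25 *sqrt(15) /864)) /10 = -24 /7 - 125 *sqrt(30) /864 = -4.22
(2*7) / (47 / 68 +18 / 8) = 119 / 25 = 4.76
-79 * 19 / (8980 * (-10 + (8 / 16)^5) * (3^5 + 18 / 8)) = 48032 / 702548055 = 0.00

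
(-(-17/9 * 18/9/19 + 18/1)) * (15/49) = -15220/2793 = -5.45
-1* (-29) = 29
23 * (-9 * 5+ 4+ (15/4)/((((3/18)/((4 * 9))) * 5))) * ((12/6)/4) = 2783/2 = 1391.50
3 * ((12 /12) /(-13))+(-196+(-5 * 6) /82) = -104786 /533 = -196.60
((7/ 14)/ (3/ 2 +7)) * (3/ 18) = 1/ 102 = 0.01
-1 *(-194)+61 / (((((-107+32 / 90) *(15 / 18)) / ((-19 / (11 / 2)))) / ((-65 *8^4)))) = -33315552214 / 52789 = -631107.85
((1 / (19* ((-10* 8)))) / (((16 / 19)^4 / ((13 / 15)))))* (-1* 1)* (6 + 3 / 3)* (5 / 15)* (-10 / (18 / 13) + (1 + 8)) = 624169 / 132710400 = 0.00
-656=-656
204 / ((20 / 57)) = 581.40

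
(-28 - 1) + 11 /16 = -453 /16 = -28.31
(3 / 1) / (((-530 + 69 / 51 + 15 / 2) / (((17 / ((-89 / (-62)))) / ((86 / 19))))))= -1021326 / 67810613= -0.02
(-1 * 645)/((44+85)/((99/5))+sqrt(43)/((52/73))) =287773200/2896481 - 62007660 * sqrt(43)/2896481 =-41.03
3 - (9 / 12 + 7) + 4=-3 / 4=-0.75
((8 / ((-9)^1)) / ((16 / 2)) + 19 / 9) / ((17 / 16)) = 32 / 17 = 1.88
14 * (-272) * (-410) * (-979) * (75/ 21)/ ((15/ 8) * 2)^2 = -3493698560/ 9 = -388188728.89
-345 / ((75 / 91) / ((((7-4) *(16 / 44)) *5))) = -25116 / 11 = -2283.27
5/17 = 0.29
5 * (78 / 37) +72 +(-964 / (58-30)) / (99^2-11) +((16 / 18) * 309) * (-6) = -3969403577 / 2535610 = -1565.46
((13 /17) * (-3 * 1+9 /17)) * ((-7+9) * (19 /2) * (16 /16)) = -10374 /289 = -35.90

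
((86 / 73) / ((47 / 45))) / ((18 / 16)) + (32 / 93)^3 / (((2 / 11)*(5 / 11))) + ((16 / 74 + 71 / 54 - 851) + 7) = -95413767583961 / 113456342310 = -840.97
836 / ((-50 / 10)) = -836 / 5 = -167.20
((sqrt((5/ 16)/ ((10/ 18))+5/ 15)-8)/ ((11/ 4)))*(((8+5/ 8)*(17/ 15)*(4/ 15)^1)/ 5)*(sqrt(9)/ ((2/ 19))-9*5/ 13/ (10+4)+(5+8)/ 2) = -46.47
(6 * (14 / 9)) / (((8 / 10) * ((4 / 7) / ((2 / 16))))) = 245 / 96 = 2.55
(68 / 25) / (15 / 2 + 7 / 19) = 2584 / 7475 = 0.35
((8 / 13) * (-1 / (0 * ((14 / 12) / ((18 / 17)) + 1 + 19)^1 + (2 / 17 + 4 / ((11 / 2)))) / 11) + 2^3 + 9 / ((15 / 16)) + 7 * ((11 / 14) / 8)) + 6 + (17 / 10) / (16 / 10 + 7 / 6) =169361903 / 6819280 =24.84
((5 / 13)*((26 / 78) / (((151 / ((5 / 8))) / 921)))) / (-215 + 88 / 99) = -0.00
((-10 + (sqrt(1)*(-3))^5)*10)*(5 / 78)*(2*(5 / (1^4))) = -1621.79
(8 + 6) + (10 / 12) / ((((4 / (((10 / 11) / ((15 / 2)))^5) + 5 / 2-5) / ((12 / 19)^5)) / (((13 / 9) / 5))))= 1356621334095082 / 96901522768547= 14.00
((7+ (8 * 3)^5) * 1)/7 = 7962631/7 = 1137518.71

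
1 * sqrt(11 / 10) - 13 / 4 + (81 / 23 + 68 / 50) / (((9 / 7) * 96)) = -1594951 / 496800 + sqrt(110) / 10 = -2.16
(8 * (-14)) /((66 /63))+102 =-54 /11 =-4.91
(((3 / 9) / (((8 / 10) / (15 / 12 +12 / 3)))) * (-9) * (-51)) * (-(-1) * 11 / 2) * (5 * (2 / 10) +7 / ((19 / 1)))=2297295 / 304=7556.89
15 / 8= 1.88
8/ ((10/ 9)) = 36/ 5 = 7.20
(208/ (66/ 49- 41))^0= 1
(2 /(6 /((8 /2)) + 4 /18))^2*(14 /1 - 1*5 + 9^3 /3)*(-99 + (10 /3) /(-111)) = -1196669376 /35557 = -33654.96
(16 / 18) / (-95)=-8 / 855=-0.01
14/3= 4.67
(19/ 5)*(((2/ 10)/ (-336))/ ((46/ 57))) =-361/ 128800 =-0.00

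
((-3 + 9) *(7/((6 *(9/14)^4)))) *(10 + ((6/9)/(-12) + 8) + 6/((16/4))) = 47059600/59049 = 796.96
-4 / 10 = -2 / 5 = -0.40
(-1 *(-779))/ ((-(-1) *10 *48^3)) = 779/ 1105920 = 0.00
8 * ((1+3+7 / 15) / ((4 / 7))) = 938 / 15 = 62.53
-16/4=-4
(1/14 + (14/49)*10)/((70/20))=41/49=0.84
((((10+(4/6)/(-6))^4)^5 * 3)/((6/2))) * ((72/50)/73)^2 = 15556794524653604766954926070541461235216/499908944686067697380625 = 31119256196591850.38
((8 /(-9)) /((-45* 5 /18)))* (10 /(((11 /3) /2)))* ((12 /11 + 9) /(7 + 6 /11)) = 2368 /4565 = 0.52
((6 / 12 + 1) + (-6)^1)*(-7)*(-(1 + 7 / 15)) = -231 / 5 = -46.20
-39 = -39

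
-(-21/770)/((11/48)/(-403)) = -29016/605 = -47.96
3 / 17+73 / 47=1382 / 799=1.73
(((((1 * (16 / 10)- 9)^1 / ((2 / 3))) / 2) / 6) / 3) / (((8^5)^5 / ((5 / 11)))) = -37 / 9973638011820690691325952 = -0.00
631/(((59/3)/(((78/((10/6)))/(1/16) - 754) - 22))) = -872.71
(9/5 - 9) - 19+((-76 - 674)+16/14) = -27127/35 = -775.06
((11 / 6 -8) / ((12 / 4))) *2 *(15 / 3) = -185 / 9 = -20.56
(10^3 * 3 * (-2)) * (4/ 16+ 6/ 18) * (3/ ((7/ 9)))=-13500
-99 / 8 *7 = -693 / 8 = -86.62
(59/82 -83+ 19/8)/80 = -26209/26240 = -1.00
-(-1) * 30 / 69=0.43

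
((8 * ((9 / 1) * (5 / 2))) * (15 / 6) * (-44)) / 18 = -1100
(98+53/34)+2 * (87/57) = 102.61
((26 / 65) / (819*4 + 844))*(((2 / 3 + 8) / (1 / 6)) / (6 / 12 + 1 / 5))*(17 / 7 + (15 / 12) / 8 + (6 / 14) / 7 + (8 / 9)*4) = 1137721 / 25436880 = 0.04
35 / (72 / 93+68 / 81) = 87885 / 4052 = 21.69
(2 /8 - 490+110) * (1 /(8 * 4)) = -1519 /128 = -11.87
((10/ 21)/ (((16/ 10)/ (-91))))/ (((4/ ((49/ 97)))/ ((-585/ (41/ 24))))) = 1171.25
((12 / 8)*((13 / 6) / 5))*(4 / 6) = 13 / 30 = 0.43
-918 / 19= -48.32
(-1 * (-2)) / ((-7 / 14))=-4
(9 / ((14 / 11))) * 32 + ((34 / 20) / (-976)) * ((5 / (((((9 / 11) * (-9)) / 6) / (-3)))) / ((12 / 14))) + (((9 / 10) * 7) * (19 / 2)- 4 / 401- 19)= 267.10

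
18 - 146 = -128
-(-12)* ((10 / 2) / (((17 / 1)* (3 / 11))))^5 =2013137500 / 115008417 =17.50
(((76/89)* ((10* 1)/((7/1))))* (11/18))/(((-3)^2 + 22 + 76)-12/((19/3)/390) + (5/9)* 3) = -3610/3052077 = -0.00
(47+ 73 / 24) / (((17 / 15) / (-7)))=-42035 / 136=-309.08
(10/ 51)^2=100/ 2601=0.04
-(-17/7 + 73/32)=0.15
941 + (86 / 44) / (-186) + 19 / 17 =65536741 / 69564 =942.11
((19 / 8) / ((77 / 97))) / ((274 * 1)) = 1843 / 168784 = 0.01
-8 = -8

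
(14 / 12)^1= 7 / 6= 1.17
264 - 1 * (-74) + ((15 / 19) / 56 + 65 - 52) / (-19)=6819161 / 20216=337.32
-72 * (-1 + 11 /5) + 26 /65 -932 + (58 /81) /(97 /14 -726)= -830105498 /815427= -1018.00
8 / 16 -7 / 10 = -1 / 5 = -0.20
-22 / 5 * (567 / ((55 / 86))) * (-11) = 1072764 / 25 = 42910.56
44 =44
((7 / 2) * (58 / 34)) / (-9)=-203 / 306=-0.66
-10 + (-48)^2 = 2294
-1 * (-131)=131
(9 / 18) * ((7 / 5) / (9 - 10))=-7 / 10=-0.70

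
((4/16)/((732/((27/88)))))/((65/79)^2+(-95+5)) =-56169/47879553920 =-0.00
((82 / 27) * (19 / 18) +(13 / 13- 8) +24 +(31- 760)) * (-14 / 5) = 2411318 / 1215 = 1984.62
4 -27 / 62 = 3.56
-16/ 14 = -8/ 7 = -1.14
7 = 7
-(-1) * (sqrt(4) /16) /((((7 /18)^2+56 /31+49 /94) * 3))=39339 /2340478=0.02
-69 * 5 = -345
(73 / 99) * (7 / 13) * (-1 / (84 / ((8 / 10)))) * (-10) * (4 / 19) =584 / 73359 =0.01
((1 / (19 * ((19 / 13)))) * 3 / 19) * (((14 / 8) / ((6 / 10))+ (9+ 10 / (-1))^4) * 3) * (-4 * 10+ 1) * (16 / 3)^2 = -508352 / 6859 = -74.11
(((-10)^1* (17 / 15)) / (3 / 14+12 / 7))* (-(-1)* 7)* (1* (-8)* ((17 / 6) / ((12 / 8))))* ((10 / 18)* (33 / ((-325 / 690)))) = -24194.88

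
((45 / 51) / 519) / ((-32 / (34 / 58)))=-5 / 160544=-0.00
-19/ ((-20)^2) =-19/ 400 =-0.05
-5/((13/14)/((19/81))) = -1330/1053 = -1.26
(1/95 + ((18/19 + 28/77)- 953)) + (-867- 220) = -2130419/1045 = -2038.68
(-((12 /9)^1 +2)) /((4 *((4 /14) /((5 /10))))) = -35 /24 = -1.46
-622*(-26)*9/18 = 8086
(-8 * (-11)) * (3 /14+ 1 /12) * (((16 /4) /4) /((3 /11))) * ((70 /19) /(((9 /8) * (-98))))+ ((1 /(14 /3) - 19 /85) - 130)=-1707841603 /12819870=-133.22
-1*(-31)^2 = -961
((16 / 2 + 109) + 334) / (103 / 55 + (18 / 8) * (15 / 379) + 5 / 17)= 639274460 / 3197641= 199.92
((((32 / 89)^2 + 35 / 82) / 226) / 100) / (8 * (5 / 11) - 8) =-1324411 / 234867155200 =-0.00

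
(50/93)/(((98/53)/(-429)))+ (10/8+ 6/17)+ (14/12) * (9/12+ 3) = -24533653/206584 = -118.76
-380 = -380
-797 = -797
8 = 8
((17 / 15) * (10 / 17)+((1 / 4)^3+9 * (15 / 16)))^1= 1751 / 192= 9.12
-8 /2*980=-3920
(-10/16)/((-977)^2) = -5/7636232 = -0.00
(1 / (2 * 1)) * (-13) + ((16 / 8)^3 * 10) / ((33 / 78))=4017 / 22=182.59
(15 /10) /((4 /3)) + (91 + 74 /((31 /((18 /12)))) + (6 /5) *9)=132067 /1240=106.51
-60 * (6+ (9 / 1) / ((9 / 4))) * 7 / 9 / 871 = -1400 / 2613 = -0.54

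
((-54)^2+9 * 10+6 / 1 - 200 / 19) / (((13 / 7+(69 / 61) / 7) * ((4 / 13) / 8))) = 38657.03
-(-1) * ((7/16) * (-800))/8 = -175/4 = -43.75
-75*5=-375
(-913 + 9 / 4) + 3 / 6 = -3641 / 4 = -910.25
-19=-19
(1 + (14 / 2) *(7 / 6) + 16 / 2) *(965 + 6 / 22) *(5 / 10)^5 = 546827 / 1056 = 517.83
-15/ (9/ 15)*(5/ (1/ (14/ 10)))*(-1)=175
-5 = -5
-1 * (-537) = 537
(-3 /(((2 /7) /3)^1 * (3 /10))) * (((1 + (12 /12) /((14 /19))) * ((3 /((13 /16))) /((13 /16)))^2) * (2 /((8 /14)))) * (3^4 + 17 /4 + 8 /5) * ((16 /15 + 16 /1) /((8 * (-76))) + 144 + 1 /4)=-607981575269376 /2713295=-224074999.32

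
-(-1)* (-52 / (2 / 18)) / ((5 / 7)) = -3276 / 5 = -655.20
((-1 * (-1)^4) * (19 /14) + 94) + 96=2641 /14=188.64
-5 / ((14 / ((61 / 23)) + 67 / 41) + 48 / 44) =-137555 / 220191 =-0.62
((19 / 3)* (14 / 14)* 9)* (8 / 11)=456 / 11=41.45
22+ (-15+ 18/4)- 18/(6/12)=-49/2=-24.50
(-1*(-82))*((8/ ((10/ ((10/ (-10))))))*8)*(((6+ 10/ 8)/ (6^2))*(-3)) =4756/ 15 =317.07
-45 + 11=-34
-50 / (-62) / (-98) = -25 / 3038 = -0.01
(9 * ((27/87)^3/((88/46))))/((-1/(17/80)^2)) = -0.01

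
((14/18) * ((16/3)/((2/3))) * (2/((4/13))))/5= 364/45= 8.09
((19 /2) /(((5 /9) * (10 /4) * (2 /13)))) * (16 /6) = 2964 /25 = 118.56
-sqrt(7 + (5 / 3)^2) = -2 * sqrt(22) / 3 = -3.13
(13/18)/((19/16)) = 104/171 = 0.61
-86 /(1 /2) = -172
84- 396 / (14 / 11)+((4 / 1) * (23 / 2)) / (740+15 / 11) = -1851844 / 8155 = -227.08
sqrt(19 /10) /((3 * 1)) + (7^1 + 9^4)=sqrt(190) /30 + 6568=6568.46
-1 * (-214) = 214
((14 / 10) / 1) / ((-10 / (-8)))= 28 / 25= 1.12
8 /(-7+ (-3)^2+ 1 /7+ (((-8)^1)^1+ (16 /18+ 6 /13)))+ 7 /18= -92099 /66438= -1.39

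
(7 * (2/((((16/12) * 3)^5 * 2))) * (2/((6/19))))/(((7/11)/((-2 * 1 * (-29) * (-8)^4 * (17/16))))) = 103037/6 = 17172.83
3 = 3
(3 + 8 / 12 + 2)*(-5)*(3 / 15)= -17 / 3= -5.67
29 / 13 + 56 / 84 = 113 / 39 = 2.90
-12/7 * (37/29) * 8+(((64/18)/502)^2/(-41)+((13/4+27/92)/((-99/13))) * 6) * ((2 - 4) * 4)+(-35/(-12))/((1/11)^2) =15377194681404247/42982618480956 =357.75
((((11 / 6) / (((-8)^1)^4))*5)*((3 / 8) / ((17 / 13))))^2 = 511225 / 1241245548544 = 0.00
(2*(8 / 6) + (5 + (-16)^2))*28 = 7382.67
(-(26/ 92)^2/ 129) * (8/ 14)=-169/ 477687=-0.00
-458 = -458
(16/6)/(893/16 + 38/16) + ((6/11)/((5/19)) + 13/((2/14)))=14304407/153615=93.12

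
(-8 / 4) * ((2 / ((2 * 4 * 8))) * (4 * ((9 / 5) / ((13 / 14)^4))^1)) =-86436 / 142805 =-0.61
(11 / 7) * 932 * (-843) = -8642436 / 7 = -1234633.71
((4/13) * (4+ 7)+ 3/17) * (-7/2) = -5509/442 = -12.46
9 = 9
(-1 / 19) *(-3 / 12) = 1 / 76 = 0.01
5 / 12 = 0.42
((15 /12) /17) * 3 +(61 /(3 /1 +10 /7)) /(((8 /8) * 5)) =2.98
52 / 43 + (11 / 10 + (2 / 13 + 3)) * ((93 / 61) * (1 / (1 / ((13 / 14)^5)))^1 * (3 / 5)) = 39254614243 / 10076516800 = 3.90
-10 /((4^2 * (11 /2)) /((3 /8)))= -15 /352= -0.04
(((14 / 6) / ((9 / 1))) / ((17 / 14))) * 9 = 98 / 51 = 1.92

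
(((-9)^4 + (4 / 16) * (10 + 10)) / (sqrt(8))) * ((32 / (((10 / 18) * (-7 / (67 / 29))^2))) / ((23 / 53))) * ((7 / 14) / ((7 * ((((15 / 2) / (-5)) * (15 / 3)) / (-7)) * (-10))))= -382570536 * sqrt(2) / 2417875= -223.77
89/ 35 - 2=19/ 35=0.54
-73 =-73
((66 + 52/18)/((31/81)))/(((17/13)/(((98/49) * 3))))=14040/17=825.88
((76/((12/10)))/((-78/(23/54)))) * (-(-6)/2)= -2185/2106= -1.04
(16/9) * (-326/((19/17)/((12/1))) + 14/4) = -1063000/171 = -6216.37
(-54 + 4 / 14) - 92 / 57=-22076 / 399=-55.33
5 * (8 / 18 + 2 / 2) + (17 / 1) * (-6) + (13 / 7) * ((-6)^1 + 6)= -853 / 9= -94.78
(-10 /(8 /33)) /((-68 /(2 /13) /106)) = 8745 /884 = 9.89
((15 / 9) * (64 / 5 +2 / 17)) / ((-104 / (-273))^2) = 80703 / 544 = 148.35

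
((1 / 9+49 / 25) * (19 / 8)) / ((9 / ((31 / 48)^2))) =4254347 / 18662400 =0.23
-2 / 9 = -0.22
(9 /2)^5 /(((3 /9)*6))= 59049 /64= 922.64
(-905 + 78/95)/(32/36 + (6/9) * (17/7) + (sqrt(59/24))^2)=-43292088/237785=-182.06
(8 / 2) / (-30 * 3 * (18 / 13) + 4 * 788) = 0.00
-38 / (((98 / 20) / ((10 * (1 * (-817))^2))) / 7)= -2536458200 / 7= -362351171.43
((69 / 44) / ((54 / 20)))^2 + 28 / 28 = 52429 / 39204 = 1.34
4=4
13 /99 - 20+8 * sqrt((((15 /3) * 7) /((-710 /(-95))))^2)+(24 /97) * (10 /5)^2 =18.59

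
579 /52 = 11.13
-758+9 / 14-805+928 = -634.36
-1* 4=-4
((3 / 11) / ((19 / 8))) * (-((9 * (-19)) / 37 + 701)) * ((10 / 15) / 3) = -412256 / 23199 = -17.77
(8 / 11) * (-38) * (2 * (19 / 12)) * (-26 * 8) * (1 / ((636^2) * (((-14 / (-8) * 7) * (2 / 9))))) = 75088 / 4542153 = 0.02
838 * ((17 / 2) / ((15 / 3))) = 1424.60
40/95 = 8/19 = 0.42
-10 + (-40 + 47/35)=-1703/35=-48.66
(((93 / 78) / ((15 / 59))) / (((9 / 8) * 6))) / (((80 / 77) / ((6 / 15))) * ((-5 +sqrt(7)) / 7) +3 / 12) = -27295688728 / 39479713065 - 1261863680 * sqrt(7) / 7895942613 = -1.11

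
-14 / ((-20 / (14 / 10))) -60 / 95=0.35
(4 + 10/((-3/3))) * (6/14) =-18/7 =-2.57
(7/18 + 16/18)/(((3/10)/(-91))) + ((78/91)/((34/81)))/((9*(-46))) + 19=-54477977/147798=-368.60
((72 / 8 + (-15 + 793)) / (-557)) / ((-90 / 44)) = 17314 / 25065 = 0.69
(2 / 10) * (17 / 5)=17 / 25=0.68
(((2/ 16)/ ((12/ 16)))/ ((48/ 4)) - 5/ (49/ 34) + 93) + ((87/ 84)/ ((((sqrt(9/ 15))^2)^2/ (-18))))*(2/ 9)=91771/ 1176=78.04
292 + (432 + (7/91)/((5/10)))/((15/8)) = 101884/195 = 522.48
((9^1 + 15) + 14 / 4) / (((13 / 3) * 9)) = 55 / 78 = 0.71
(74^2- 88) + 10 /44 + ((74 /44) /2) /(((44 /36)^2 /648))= 15314489 /2662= 5753.00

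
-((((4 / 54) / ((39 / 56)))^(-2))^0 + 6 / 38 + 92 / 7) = -1902 / 133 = -14.30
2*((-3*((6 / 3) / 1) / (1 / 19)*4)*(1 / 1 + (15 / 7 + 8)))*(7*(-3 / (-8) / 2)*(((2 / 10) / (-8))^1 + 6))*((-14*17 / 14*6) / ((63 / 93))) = 839980557 / 70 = 11999722.24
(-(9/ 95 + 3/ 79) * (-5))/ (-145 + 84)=-996/ 91561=-0.01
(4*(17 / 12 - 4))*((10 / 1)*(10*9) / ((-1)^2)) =-9300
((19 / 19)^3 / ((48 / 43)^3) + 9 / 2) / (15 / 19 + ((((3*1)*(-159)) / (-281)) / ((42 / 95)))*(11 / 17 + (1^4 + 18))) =366700400311 / 5355942912000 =0.07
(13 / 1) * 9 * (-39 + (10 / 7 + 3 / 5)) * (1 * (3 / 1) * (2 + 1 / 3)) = -151398 / 5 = -30279.60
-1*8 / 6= -4 / 3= -1.33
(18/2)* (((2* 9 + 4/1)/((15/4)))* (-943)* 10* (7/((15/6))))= -6970656/5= -1394131.20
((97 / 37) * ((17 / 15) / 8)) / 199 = 1649 / 883560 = 0.00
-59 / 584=-0.10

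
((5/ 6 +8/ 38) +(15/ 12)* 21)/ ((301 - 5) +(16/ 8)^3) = 6223/ 69312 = 0.09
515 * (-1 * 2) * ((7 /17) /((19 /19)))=-7210 /17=-424.12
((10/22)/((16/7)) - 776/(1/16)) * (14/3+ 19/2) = -185740385/1056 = -175890.52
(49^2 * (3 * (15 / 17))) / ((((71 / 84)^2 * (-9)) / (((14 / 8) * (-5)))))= 741188700 / 85697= 8648.95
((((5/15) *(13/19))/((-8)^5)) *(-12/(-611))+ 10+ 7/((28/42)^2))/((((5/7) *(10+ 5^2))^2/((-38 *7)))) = -1318610937/120320000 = -10.96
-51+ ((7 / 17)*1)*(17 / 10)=-503 / 10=-50.30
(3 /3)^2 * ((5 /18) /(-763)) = -0.00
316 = 316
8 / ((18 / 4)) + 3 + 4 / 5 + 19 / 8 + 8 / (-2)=1423 / 360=3.95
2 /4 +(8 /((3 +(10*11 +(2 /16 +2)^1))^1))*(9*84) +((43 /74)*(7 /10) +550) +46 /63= 8647102451 /14312340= 604.17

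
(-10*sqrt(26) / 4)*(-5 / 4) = 25*sqrt(26) / 8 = 15.93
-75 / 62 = -1.21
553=553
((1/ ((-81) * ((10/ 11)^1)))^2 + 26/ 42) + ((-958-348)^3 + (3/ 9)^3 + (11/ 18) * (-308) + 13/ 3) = -10230518482635653/ 4592700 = -2227560799.23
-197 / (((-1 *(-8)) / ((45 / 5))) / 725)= -1285425 / 8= -160678.12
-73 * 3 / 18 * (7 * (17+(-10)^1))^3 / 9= -8588377 / 54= -159044.02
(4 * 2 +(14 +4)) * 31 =806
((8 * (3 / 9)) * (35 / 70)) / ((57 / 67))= 1.57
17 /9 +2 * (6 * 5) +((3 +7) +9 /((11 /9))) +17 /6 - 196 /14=13481 /198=68.09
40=40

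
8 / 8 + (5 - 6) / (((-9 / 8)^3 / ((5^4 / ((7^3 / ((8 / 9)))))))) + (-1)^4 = 7060846 / 2250423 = 3.14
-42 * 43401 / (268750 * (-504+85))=911421 / 56303125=0.02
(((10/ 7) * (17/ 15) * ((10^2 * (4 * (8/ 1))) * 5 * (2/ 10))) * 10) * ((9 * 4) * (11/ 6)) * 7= 23936000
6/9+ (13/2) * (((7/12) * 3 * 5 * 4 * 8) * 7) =38222/3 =12740.67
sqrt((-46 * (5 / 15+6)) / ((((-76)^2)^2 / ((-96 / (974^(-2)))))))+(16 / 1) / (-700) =-4 / 175+487 * sqrt(437) / 361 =28.18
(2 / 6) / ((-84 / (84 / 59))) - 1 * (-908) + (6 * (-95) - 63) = 48674 / 177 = 274.99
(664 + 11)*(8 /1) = 5400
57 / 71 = 0.80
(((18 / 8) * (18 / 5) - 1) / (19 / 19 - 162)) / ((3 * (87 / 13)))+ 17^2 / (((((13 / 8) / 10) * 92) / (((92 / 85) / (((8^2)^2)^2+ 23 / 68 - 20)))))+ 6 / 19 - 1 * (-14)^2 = -286066678864862351 / 1461862808994770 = -195.69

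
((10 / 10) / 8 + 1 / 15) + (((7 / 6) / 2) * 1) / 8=127 / 480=0.26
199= 199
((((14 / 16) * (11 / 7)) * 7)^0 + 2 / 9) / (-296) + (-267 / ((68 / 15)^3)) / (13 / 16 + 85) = -674350289 / 17970142536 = -0.04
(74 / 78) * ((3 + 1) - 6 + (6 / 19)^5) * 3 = -182943614 / 32189287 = -5.68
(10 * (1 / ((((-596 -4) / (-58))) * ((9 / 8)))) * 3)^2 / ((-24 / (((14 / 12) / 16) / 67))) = -5887 / 19537200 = -0.00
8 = 8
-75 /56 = -1.34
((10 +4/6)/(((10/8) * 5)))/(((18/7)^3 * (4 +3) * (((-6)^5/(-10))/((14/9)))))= 686/23914845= 0.00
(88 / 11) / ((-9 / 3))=-2.67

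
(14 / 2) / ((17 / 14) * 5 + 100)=98 / 1485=0.07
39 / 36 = 13 / 12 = 1.08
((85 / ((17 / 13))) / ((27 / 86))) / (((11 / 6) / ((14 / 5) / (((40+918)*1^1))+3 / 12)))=1354457 / 47421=28.56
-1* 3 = -3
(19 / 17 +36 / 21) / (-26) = -337 / 3094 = -0.11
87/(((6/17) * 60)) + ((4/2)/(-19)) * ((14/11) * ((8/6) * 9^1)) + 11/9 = 280111/75240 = 3.72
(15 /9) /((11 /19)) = 95 /33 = 2.88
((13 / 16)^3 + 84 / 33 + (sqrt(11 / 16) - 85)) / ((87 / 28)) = -25836335 / 979968 + 7 * sqrt(11) / 87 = -26.10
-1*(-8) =8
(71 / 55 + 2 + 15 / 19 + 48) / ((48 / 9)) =20409 / 2090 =9.77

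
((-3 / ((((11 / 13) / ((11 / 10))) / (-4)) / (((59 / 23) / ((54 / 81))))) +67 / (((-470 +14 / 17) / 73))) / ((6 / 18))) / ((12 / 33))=1501381959 / 3668960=409.21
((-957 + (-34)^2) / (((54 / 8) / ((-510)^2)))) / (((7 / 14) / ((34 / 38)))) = 782149600 / 57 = 13721922.81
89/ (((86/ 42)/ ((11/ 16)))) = 20559/ 688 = 29.88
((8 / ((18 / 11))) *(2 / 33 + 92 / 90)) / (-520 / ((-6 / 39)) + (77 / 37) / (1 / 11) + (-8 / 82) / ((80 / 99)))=13009792 / 8362446237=0.00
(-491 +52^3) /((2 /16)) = 1120936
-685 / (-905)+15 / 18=1727 / 1086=1.59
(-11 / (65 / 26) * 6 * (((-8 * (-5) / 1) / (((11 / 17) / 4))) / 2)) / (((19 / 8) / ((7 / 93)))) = -60928 / 589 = -103.44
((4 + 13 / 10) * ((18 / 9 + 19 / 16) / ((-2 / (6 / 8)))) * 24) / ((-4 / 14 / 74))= 6300693 / 160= 39379.33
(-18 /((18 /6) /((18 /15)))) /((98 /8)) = -144 /245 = -0.59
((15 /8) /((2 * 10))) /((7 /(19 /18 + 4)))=13 /192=0.07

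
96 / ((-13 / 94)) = -9024 / 13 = -694.15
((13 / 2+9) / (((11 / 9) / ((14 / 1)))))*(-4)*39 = -304668 / 11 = -27697.09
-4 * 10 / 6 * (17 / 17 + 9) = -200 / 3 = -66.67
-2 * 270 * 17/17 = -540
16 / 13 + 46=614 / 13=47.23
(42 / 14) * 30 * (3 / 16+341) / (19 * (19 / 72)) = 2210895 / 361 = 6124.36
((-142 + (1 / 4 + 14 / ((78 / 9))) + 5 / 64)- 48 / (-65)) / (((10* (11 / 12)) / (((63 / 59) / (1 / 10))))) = -109537407 / 674960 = -162.29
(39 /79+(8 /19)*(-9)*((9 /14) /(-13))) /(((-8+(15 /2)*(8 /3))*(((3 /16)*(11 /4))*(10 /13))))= 22552 /157605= 0.14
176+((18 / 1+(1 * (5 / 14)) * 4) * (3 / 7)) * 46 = 27392 / 49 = 559.02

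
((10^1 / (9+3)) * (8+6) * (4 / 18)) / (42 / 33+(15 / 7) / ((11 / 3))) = 490 / 351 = 1.40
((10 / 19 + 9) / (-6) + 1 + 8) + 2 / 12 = 144 / 19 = 7.58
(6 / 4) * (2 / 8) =3 / 8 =0.38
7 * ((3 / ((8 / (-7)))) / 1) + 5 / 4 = -137 / 8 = -17.12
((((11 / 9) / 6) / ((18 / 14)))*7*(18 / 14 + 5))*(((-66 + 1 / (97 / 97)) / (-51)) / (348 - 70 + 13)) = 110110 / 3606363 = 0.03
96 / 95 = 1.01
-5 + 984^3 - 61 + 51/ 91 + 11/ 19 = 1647328677872/ 1729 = 952763839.14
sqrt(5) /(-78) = -sqrt(5) /78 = -0.03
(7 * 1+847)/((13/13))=854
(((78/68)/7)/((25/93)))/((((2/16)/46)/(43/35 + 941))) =22008461904/104125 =211365.78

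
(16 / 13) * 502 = 8032 / 13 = 617.85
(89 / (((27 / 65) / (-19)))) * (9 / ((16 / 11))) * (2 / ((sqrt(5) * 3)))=-241813 * sqrt(5) / 72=-7509.87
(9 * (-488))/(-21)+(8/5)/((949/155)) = 1391072/6643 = 209.40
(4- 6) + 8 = 6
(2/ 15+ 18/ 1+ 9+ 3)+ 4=512/ 15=34.13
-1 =-1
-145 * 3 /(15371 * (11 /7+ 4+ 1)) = -3045 /707066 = -0.00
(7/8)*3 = 21/8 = 2.62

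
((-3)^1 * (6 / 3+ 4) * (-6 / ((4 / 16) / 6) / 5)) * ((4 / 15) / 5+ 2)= 133056 / 125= 1064.45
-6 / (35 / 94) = -564 / 35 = -16.11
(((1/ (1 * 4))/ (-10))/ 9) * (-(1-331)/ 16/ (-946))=1/ 16512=0.00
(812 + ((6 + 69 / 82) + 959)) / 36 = 145783 / 2952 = 49.38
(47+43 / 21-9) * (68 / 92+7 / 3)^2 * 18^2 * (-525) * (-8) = 272144908800 / 529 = 514451623.44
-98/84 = -7/6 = -1.17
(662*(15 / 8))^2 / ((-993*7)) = -24825 / 112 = -221.65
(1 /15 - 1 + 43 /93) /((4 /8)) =-146 /155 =-0.94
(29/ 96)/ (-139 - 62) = -29/ 19296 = -0.00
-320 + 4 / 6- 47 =-1099 / 3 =-366.33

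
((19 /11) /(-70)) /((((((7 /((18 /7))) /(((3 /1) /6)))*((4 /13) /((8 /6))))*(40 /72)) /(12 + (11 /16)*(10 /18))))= -1321203 /3018400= -0.44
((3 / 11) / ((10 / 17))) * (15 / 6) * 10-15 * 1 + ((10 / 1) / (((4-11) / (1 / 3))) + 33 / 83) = -133739 / 38346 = -3.49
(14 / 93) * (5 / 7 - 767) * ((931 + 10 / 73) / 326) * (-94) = 11424358056 / 368869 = 30971.32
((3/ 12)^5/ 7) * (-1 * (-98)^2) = -343/ 256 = -1.34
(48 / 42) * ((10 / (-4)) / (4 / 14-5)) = 20 / 33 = 0.61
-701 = -701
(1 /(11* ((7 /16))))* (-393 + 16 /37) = -33200 /407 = -81.57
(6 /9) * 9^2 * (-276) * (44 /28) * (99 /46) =-352836 /7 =-50405.14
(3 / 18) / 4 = 1 / 24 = 0.04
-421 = -421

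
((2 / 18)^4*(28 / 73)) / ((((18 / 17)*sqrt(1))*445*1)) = 238 / 1918206765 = 0.00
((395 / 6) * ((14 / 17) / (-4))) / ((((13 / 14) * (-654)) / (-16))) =-77420 / 216801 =-0.36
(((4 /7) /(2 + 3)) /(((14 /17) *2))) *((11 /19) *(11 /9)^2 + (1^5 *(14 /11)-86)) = -24135019 /4147605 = -5.82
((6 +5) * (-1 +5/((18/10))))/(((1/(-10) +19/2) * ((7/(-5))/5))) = -22000/2961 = -7.43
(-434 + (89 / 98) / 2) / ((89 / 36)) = -764775 / 4361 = -175.37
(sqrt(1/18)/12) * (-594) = -33 * sqrt(2)/4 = -11.67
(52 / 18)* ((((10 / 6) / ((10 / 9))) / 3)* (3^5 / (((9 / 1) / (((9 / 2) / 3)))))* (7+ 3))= 585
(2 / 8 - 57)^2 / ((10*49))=51529 / 7840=6.57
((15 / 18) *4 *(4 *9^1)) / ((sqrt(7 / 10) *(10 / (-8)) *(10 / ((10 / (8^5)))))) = -3 *sqrt(70) / 7168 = -0.00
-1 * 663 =-663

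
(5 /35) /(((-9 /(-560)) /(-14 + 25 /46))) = -24760 /207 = -119.61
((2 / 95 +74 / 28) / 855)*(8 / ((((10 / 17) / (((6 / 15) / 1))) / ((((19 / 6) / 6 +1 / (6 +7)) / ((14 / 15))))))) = 5681791 / 517403250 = 0.01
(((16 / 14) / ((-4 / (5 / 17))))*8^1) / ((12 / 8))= -0.45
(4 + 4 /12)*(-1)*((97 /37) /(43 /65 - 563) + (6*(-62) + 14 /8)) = 6509636783 /4057272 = 1604.44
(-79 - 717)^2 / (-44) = -158404 / 11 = -14400.36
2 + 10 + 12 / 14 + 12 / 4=111 / 7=15.86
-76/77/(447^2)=-76/15385293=-0.00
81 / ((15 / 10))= 54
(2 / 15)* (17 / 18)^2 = 289 / 2430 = 0.12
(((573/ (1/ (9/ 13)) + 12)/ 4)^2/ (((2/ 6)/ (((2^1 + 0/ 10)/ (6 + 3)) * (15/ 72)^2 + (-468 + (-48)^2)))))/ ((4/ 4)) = 14926125123217/ 259584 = 57500173.83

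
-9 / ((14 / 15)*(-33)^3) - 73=-1360277 / 18634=-73.00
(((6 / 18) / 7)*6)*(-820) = -234.29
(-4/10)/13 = -2/65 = -0.03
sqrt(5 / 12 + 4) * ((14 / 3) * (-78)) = -182 * sqrt(159) / 3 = -764.98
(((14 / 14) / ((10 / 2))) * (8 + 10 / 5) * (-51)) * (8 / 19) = -816 / 19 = -42.95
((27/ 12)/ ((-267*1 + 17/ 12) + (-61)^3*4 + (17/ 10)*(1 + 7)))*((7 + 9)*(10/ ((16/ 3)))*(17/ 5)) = -810/ 3205327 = -0.00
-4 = -4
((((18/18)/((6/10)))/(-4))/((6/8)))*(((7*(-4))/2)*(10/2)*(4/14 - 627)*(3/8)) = -109675/12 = -9139.58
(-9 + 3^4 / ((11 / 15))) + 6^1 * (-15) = 126 / 11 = 11.45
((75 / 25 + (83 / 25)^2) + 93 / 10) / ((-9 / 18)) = -29153 / 625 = -46.64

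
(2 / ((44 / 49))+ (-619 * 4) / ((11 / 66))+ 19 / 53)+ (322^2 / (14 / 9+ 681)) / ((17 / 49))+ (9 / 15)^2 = -43882254426261 / 3044163650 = -14415.21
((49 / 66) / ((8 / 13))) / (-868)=-91 / 65472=-0.00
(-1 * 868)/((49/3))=-372/7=-53.14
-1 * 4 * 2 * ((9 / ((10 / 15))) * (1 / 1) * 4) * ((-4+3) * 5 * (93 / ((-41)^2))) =200880 / 1681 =119.50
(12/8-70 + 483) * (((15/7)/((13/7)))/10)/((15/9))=7461/260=28.70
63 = 63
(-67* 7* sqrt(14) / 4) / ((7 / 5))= -313.36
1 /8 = 0.12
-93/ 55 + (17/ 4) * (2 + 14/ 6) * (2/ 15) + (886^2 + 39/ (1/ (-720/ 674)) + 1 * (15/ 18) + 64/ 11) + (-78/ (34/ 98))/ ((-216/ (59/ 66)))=53424968514691/ 68060520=784962.68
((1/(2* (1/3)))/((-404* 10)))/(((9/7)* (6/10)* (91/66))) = -11/31512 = -0.00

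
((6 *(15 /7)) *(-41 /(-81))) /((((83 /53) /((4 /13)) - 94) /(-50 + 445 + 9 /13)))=-447116480 /15437331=-28.96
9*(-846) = -7614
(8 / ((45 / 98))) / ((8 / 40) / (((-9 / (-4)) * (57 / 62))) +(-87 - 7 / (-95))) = -1176 / 5861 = -0.20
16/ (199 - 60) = 16/ 139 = 0.12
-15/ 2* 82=-615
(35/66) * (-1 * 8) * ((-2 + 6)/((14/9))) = -120/11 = -10.91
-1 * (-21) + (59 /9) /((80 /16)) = 1004 /45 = 22.31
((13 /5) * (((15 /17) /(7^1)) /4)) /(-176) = -39 /83776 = -0.00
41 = 41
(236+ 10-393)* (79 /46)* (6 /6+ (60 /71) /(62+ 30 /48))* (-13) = 1814194473 /545422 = 3326.22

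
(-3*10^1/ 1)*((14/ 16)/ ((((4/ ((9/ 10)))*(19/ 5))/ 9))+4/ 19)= -12345/ 608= -20.30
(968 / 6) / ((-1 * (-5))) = 484 / 15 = 32.27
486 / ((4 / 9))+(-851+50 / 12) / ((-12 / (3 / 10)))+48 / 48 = 267761 / 240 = 1115.67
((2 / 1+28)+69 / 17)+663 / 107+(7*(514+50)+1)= 7256455 / 1819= 3989.26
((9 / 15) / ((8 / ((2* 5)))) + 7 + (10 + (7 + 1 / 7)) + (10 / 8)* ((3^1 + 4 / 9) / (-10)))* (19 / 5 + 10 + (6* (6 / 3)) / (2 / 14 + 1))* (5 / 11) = 332883 / 1232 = 270.20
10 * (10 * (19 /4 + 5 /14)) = 3575 /7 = 510.71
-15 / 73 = -0.21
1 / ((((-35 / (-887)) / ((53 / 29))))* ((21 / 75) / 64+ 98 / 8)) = 15043520 / 3980221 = 3.78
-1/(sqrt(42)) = -sqrt(42)/42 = -0.15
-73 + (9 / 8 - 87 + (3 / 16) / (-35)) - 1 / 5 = -17817 / 112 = -159.08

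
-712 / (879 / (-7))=4984 / 879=5.67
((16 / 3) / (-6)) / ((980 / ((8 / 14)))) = -8 / 15435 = -0.00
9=9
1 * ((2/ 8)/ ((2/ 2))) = 0.25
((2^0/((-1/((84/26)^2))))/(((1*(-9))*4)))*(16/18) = 0.26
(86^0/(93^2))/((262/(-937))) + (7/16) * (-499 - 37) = -265693424/1133019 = -234.50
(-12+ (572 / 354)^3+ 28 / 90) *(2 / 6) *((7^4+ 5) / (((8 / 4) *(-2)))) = 41527516291 / 27726165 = 1497.77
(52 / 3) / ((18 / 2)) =52 / 27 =1.93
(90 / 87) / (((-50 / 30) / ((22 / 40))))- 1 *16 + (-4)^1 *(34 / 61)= -328519 / 17690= -18.57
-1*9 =-9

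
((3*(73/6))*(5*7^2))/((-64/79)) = -1412915/128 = -11038.40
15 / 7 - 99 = -96.86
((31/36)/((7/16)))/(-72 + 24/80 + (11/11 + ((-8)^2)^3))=1240/165106179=0.00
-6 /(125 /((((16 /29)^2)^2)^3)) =-1688849860263936 /44226847900683630125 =-0.00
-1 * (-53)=53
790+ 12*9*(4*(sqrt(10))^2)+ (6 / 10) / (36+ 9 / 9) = 945353 / 185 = 5110.02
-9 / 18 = -1 / 2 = -0.50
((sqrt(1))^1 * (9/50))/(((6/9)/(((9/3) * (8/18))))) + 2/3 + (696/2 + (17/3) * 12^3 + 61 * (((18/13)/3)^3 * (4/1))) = 1674940469/164775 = 10165.02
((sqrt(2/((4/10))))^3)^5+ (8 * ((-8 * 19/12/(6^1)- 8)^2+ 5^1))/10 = 34744/405+ 78125 * sqrt(5) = 174778.60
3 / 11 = 0.27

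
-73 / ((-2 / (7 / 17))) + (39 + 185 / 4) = 6819 / 68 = 100.28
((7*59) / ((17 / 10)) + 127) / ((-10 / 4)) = -12578 / 85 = -147.98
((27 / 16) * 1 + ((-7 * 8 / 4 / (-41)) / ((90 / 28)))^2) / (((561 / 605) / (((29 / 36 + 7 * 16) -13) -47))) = 1934755374541 / 19999327680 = 96.74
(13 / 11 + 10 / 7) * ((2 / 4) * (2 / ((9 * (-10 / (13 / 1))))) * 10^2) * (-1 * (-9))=-26130 / 77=-339.35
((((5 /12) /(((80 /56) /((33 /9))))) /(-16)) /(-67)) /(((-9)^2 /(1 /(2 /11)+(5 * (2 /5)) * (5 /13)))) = 0.00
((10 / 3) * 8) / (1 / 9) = 240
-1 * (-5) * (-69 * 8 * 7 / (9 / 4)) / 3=-25760 / 9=-2862.22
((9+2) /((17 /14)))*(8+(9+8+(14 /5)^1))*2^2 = 85624 /85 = 1007.34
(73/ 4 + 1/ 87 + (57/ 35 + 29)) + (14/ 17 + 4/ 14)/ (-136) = 24580757/ 502860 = 48.88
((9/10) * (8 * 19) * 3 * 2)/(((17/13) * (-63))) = -5928/595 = -9.96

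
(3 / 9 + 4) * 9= 39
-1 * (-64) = 64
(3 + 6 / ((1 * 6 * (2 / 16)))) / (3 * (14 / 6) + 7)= 11 / 14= 0.79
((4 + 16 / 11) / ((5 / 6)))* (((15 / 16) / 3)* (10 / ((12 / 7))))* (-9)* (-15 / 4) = 402.70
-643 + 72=-571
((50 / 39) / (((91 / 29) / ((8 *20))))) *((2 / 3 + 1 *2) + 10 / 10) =2552000 / 10647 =239.69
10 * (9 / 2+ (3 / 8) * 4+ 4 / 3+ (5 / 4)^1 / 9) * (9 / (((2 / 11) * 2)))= 1849.38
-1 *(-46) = 46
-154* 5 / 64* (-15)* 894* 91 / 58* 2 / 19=234909675 / 8816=26645.83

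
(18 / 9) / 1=2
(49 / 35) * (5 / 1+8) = 18.20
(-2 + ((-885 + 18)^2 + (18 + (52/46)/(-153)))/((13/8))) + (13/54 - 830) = 126744028591/274482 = 461757.16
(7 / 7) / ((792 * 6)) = 1 / 4752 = 0.00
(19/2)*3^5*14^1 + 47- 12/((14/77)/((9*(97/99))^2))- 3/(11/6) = 299554/11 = 27232.18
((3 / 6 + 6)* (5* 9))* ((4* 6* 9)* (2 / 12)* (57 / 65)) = 9234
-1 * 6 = -6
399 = 399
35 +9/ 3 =38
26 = 26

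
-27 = -27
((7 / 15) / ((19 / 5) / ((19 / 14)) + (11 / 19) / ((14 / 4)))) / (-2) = -0.08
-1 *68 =-68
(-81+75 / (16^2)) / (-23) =20661 / 5888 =3.51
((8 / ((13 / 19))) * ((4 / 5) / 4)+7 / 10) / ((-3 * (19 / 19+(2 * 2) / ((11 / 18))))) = -0.13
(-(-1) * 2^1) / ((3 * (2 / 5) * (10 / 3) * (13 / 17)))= 17 / 26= 0.65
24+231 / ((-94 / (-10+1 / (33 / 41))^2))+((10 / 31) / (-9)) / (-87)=-4128009769 / 25098282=-164.47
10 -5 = 5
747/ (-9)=-83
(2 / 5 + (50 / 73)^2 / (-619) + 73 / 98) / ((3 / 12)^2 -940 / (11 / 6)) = -162740002568 / 72920325364355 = -0.00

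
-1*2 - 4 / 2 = -4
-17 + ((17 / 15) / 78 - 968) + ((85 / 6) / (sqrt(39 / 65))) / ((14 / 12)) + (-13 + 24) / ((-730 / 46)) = -84186811 / 85410 + 85 * sqrt(15) / 21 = -970.00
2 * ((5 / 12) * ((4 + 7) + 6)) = 85 / 6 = 14.17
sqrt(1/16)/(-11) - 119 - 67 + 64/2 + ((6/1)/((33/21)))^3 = -523665/5324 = -98.36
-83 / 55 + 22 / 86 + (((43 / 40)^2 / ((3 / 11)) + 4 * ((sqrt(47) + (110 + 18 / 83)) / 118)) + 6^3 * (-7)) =-16735925027621 / 11118148800 + 2 * sqrt(47) / 59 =-1505.05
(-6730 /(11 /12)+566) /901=-74534 /9911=-7.52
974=974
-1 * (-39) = 39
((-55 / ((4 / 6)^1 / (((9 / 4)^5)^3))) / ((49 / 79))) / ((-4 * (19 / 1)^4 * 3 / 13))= 11629760596366248765 / 54852994432237568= 212.02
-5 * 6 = -30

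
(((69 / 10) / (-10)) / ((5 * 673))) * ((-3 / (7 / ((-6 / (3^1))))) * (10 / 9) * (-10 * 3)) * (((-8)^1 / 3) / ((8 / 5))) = -0.01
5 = 5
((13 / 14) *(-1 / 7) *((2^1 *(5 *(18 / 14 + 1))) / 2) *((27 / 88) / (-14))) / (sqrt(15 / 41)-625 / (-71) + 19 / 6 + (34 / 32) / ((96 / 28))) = 663408982080 / 244590988320973-14494851072 *sqrt(615) / 2690500871530703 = 0.00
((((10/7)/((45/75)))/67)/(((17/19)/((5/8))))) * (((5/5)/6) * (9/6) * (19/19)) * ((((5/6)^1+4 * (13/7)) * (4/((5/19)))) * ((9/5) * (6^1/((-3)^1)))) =-626335/223244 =-2.81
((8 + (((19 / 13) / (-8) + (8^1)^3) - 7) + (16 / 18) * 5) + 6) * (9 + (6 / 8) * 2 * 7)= 489773 / 48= 10203.60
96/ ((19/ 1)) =96/ 19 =5.05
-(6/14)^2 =-9/49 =-0.18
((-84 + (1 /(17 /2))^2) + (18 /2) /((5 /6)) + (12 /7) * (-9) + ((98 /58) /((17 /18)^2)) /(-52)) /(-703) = 338058341 /2680788565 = 0.13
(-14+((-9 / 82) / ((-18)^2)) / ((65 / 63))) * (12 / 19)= -895461 / 101270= -8.84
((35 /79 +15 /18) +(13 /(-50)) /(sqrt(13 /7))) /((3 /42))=4235 /237 - 7 *sqrt(91) /25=15.20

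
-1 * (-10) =10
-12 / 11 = -1.09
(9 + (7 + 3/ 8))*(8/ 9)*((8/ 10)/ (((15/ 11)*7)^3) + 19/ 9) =1601435569/ 52093125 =30.74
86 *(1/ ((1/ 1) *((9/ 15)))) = 430/ 3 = 143.33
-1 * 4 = -4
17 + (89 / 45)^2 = 42346 / 2025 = 20.91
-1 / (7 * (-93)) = 1 / 651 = 0.00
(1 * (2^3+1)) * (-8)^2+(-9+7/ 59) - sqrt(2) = 33460/ 59 - sqrt(2) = 565.70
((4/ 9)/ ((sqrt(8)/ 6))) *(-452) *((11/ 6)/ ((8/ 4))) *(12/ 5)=-9944 *sqrt(2)/ 15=-937.53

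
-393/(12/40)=-1310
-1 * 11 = -11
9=9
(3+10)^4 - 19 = 28542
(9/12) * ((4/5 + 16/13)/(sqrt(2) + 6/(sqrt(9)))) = 99/65- 99 * sqrt(2)/130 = 0.45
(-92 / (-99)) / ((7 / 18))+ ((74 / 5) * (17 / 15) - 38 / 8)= 332939 / 23100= 14.41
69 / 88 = 0.78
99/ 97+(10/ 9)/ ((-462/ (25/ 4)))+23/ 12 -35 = -12937789/ 403326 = -32.08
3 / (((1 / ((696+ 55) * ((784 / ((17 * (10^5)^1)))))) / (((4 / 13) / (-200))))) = -110397 / 69062500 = -0.00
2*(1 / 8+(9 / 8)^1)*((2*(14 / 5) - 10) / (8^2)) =-11 / 64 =-0.17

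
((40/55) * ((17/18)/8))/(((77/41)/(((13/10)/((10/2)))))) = 9061/762300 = 0.01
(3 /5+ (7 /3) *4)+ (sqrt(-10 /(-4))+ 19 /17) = sqrt(10) /2+ 2818 /255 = 12.63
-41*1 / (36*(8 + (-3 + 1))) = -41 / 216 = -0.19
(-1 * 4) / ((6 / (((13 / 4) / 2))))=-13 / 12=-1.08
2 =2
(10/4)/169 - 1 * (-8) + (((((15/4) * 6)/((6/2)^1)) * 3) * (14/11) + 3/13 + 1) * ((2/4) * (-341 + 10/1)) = -9174157/1859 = -4935.00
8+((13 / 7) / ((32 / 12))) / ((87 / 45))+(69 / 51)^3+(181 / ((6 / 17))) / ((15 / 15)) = 12534637439 / 23936136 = 523.67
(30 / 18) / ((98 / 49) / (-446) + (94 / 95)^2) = 10062875 / 5884209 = 1.71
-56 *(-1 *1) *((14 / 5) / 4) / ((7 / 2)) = 56 / 5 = 11.20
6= 6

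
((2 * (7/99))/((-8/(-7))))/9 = 49/3564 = 0.01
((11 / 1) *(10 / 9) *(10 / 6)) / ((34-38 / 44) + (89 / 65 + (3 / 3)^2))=786500 / 1370871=0.57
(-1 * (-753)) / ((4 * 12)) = 251 / 16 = 15.69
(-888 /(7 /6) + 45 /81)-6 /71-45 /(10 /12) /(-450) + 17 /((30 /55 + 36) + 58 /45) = -760.10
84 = 84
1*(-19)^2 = 361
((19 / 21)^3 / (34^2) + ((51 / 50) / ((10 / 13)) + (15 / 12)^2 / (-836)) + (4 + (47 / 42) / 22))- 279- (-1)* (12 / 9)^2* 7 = -1168777335684737 / 4474989288000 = -261.18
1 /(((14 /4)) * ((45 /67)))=134 /315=0.43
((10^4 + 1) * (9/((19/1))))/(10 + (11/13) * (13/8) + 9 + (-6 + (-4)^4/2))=720072/21641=33.27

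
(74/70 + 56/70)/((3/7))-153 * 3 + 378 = -230/3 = -76.67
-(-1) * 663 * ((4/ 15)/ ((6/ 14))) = 6188/ 15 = 412.53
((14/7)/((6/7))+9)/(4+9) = 34/39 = 0.87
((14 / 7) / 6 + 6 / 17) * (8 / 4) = 70 / 51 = 1.37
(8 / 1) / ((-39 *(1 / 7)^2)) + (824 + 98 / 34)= 541559 / 663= 816.83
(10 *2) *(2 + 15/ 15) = 60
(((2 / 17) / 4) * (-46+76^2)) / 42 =955 / 238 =4.01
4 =4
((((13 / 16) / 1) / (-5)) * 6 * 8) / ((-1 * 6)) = 13 / 10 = 1.30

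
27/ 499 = 0.05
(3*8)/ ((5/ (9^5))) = 1417176/ 5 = 283435.20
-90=-90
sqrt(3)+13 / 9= 3.18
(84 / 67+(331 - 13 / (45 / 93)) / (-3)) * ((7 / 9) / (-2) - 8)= 22791487 / 27135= 839.93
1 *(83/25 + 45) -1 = 1183/25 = 47.32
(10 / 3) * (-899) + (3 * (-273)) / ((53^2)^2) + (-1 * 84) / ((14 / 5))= -71645569937 / 23671443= -3026.67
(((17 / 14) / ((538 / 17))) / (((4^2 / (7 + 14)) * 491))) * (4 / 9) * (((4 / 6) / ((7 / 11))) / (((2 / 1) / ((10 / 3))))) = 15895 / 199703448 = 0.00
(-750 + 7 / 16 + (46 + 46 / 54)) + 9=-299683 / 432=-693.71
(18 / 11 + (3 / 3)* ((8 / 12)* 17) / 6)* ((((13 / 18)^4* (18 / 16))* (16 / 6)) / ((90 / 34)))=169452413 / 155889360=1.09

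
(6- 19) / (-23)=13 / 23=0.57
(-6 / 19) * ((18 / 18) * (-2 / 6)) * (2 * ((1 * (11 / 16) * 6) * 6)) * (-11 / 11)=-99 / 19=-5.21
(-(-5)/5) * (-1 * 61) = -61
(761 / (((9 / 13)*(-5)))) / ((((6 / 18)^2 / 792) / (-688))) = 5390656128 / 5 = 1078131225.60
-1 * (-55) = 55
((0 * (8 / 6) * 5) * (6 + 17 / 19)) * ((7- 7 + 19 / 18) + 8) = 0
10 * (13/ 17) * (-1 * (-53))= 6890/ 17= 405.29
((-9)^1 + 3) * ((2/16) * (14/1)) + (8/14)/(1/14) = -2.50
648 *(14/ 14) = 648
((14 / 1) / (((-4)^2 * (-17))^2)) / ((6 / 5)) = 35 / 221952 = 0.00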